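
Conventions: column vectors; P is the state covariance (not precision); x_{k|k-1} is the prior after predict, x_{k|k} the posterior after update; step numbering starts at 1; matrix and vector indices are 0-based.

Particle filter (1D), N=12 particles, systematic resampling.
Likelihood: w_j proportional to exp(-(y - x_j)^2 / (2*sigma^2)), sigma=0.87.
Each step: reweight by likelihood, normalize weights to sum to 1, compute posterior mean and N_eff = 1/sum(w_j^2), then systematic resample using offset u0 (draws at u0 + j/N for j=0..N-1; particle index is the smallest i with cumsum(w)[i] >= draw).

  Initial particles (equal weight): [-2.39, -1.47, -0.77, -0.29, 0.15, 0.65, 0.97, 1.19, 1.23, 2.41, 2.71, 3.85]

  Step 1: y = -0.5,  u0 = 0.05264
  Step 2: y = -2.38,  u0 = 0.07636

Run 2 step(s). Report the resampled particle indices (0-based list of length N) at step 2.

resampled_idx = [0, 0, 0, 0, 1, 1, 1, 1, 2, 3, 4, 8]

step 1: w=[0.0221, 0.1259, 0.2235, 0.2278, 0.1774, 0.0979, 0.0563, 0.0355, 0.0325, 0.0009, 0.0003, 0.0000]  mean=-0.2464  Neff=6.0718  idx=[1, 1, 2, 2, 3, 3, 3, 4, 4, 5, 6, 8]
step 2: w=[0.3368, 0.3368, 0.1050, 0.1050, 0.0325, 0.0325, 0.0325, 0.0085, 0.0085, 0.0014, 0.0004, 0.0001]  mean=-1.1764  Neff=3.9637  idx=[0, 0, 0, 0, 1, 1, 1, 1, 2, 3, 4, 8]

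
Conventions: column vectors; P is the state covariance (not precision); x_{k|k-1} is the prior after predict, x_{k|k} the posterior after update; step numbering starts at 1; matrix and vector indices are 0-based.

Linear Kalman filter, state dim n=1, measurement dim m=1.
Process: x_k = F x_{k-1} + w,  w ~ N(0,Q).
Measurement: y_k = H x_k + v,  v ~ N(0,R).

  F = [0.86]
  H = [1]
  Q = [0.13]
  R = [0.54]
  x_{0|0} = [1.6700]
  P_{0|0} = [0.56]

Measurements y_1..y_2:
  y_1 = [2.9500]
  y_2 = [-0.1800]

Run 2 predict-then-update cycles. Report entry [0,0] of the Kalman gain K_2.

step 1: x^-=[1.4362]  P^-=[0.5442]  S=[1.0842]  K=[0.5019]  nu=[1.5138]  x^+=[2.1960]  P^+=[0.2710]
step 2: x^-=[1.8886]  P^-=[0.3305]  S=[0.8705]  K=[0.3796]  nu=[-2.0686]  x^+=[1.1033]  P^+=[0.2050]

K[0,0] = 0.3796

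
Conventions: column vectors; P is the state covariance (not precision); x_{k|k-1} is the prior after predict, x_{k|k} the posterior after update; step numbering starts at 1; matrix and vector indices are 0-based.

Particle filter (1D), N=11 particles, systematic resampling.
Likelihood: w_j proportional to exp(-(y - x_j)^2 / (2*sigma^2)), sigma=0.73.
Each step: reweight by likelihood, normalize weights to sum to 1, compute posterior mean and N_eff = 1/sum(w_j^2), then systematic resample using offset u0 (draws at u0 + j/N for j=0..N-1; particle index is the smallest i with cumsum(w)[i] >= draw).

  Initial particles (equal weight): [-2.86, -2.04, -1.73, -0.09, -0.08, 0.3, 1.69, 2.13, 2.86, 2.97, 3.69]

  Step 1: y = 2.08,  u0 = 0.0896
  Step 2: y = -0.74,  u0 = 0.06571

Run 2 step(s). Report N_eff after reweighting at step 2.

N_eff = 3.6731

step 1: w=[0.0000, 0.0000, 0.0000, 0.0039, 0.0041, 0.0167, 0.2825, 0.3251, 0.1841, 0.1550, 0.0286]  mean=2.2667  Neff=4.0894  idx=[6, 6, 6, 7, 7, 7, 8, 8, 9, 9, 10]
step 2: w=[0.2994, 0.2994, 0.2994, 0.0336, 0.0336, 0.0336, 0.0004, 0.0004, 0.0002, 0.0002, 0.0000]  mean=1.7357  Neff=3.6731  idx=[0, 0, 0, 1, 1, 1, 2, 2, 2, 2, 5]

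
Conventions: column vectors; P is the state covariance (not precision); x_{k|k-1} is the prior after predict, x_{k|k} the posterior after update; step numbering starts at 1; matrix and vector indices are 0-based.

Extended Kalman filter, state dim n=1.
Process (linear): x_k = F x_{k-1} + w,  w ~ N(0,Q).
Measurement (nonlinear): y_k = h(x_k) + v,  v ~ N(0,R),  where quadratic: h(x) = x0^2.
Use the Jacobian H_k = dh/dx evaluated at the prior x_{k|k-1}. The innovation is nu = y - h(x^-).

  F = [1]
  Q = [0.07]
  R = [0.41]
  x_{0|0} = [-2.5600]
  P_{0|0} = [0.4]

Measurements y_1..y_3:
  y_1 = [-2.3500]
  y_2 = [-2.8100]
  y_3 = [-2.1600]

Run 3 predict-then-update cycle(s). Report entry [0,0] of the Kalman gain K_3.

step 1: x^-=[-2.5600]  P^-=[0.4700]  H_jac=[-5.1200]  S=[12.7308]  K=[-0.1890]  nu=[-8.9036]  x^+=[-0.8770]  P^+=[0.0151]
step 2: x^-=[-0.8770]  P^-=[0.0851]  H_jac=[-1.7540]  S=[0.6719]  K=[-0.2222]  nu=[-3.5792]  x^+=[-0.0816]  P^+=[0.0519]
step 3: x^-=[-0.0816]  P^-=[0.1219]  H_jac=[-0.1632]  S=[0.4132]  K=[-0.0481]  nu=[-2.1667]  x^+=[0.0227]  P^+=[0.1210]

K[0,0] = -0.0481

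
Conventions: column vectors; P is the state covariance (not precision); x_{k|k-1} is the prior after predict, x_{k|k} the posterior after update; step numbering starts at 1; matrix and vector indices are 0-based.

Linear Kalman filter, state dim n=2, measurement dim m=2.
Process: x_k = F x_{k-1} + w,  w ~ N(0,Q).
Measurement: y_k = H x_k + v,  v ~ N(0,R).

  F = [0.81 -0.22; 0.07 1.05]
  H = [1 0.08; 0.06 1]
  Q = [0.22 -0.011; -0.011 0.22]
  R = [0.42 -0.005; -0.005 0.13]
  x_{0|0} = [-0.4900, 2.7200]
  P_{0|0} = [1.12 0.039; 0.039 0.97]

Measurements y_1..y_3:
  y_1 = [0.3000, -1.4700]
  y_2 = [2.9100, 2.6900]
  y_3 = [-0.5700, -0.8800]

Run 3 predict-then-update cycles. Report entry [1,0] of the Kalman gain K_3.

K[1,0] = -0.0203

step 1: x^-=[-0.9953, 2.8217]  P^-=[0.9879 -0.1390; -0.1390 1.3006]  S=[1.3940 0.0187; 0.0187 1.4175]  K=[0.7016 -0.0655; -0.0373 0.9122]  nu=[1.0696, -4.2320]  x^+=[0.0322, -1.0784]  P^+=[0.2974 -0.0299; -0.0299 0.1206]
step 2: x^-=[0.2633, -1.1301]  P^-=[0.4316 -0.0469; -0.0469 0.3500]  S=[0.8463 0.0017; 0.0017 0.4759]  K=[0.5056 -0.0460; -0.0239 0.7296]  nu=[2.7371, 3.8043]  x^+=[1.4721, 1.5801]  P^+=[0.2143 -0.0214; -0.0214 0.0962]
step 3: x^-=[0.8448, 1.7622]  P^-=[0.3729 -0.0389; -0.0389 0.3240]  S=[0.7887 0.0042; 0.0042 0.4507]  K=[0.4690 -0.0411; -0.0203 0.7139]  nu=[-1.5557, -2.6928]  x^+=[0.2257, -0.1288]  P^+=[0.1988 -0.0196; -0.0196 0.0941]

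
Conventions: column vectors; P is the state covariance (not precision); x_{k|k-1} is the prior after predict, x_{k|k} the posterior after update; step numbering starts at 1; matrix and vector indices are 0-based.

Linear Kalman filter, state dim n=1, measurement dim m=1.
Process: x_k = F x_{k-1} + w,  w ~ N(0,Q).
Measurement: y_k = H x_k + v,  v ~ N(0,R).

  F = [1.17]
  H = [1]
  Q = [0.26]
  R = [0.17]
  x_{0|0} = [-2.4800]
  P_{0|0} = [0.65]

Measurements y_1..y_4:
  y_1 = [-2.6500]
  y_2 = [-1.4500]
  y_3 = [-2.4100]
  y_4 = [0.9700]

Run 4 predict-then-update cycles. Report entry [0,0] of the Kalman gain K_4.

step 1: x^-=[-2.9016]  P^-=[1.1498]  S=[1.3198]  K=[0.8712]  nu=[0.2516]  x^+=[-2.6824]  P^+=[0.1481]
step 2: x^-=[-3.1384]  P^-=[0.4627]  S=[0.6327]  K=[0.7313]  nu=[1.6884]  x^+=[-1.9036]  P^+=[0.1243]
step 3: x^-=[-2.2273]  P^-=[0.4302]  S=[0.6002]  K=[0.7168]  nu=[-0.1827]  x^+=[-2.3582]  P^+=[0.1218]
step 4: x^-=[-2.7591]  P^-=[0.4268]  S=[0.5968]  K=[0.7151]  nu=[3.7291]  x^+=[-0.0923]  P^+=[0.1216]

K[0,0] = 0.7151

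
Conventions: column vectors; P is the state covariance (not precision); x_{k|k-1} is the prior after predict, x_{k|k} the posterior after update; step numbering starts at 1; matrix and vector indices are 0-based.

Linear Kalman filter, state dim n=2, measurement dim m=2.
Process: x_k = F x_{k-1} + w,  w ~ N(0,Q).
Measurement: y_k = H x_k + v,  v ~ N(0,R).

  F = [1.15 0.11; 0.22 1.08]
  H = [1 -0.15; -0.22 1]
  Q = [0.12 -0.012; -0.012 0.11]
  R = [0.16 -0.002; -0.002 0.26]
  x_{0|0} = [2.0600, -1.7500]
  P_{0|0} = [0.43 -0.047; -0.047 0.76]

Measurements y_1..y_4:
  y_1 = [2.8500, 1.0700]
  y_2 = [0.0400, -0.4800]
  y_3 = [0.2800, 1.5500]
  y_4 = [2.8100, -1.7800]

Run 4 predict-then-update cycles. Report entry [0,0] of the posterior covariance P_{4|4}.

P_post[0,0] = 0.1075

step 1: x^-=[2.1765, -1.4368]  P^-=[0.6860 0.1276; 0.1276 0.9949]  S=[0.8301 -0.1704; -0.1704 1.2320]  K=[0.8228 0.0948; 0.1389 0.8040]  nu=[0.4580, 2.9856]  x^+=[2.8365, 1.0273]  P^+=[0.1395 0.0537; 0.0537 0.2206]
step 2: x^-=[3.3749, 1.7335]  P^-=[0.3208 0.1175; 0.1175 0.3996]  S=[0.4545 -0.0111; -0.0111 0.6234]  K=[0.6691 0.0872; 0.1414 0.6020]  nu=[-3.0749, -1.4710]  x^+=[1.1892, 0.4132]  P^+=[0.1138 0.0464; 0.0464 0.1664]
step 3: x^-=[1.4130, 0.7078]  P^-=[0.2843 0.0953; 0.0953 0.3317]  S=[0.4232 -0.0158; -0.0158 0.5635]  K=[0.6409 0.0762; 0.1284 0.5550]  nu=[-1.0269, 1.1530]  x^+=[0.8427, 1.2159]  P^+=[0.1088 0.0424; 0.0424 0.1534]
step 4: x^-=[1.1029, 1.4986]  P^-=[0.2764 0.0875; 0.0875 0.3143]  S=[0.4173 -0.0196; -0.0196 0.5492]  K=[0.6344 0.0712; 0.1221 0.5416]  nu=[1.9319, -3.0359]  x^+=[2.1123, 0.0900]  P^+=[0.1075 0.0409; 0.0409 0.1496]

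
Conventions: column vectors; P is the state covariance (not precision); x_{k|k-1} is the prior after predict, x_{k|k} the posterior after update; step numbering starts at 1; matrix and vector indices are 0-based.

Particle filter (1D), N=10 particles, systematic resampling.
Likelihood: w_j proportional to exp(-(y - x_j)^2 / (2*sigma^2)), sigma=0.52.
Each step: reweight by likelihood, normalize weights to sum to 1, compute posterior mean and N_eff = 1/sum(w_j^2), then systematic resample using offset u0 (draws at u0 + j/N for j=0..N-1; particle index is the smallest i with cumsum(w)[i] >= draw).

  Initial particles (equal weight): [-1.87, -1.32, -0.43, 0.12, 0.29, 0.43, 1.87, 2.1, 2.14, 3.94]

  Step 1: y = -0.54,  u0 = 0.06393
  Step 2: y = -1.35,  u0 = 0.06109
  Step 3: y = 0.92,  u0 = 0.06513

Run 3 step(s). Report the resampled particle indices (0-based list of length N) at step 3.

resampled_idx = [5, 5, 6, 6, 7, 7, 8, 8, 9, 9]

step 1: w=[0.0169, 0.1448, 0.4360, 0.1993, 0.1247, 0.0783, 0.0000, 0.0000, 0.0000, 0.0000]  mean=-0.3165  Neff=3.6664  idx=[1, 2, 2, 2, 2, 2, 3, 3, 4, 5]
step 2: w=[0.4776, 0.1000, 0.1000, 0.1000, 0.1000, 0.1000, 0.0088, 0.0088, 0.0033, 0.0014]  mean=-0.8418  Neff=3.5932  idx=[0, 0, 0, 0, 0, 1, 2, 3, 4, 5]
step 3: w=[0.0005, 0.0005, 0.0005, 0.0005, 0.0005, 0.1995, 0.1995, 0.1995, 0.1995, 0.1995]  mean=-0.4324  Neff=5.0272  idx=[5, 5, 6, 6, 7, 7, 8, 8, 9, 9]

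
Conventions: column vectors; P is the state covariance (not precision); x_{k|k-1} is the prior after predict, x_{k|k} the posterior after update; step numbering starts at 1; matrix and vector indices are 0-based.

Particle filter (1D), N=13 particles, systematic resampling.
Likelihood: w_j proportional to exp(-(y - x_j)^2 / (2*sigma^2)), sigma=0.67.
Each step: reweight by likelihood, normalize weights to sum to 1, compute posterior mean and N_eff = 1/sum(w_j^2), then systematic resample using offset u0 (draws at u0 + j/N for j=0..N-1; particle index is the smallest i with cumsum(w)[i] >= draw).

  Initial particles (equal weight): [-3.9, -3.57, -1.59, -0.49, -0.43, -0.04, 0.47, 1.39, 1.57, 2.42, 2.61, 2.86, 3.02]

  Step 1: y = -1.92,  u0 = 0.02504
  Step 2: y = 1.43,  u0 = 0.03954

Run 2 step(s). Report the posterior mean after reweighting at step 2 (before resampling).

step 1: w=[0.0110, 0.0417, 0.7671, 0.0888, 0.0730, 0.0169, 0.0015, 0.0000, 0.0000, 0.0000, 0.0000, 0.0000, 0.0000]  mean=-1.4864  Neff=1.6564  idx=[1, 2, 2, 2, 2, 2, 2, 2, 2, 2, 2, 3, 4]
step 2: w=[0.0000, 0.0010, 0.0010, 0.0010, 0.0010, 0.0010, 0.0010, 0.0010, 0.0010, 0.0010, 0.0010, 0.4327, 0.5571]  mean=-0.4678  Neff=2.0096  idx=[11, 11, 11, 11, 11, 11, 12, 12, 12, 12, 12, 12, 12]

post_mean = -0.4678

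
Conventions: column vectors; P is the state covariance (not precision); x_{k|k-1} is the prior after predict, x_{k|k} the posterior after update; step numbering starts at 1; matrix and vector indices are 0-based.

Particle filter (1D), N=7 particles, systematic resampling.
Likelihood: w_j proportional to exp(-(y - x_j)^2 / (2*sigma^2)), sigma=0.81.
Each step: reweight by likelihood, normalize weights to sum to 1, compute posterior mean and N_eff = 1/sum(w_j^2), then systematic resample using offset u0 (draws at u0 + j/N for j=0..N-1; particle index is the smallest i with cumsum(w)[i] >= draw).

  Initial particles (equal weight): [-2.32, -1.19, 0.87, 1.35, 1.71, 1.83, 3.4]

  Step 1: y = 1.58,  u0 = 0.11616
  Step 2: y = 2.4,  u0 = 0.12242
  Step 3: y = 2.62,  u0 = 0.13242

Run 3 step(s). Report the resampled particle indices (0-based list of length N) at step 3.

step 1: w=[0.0000, 0.0008, 0.1858, 0.2621, 0.2693, 0.2601, 0.0219]  mean=1.5254  Neff=4.1001  idx=[2, 3, 3, 4, 4, 5, 5]
step 2: w=[0.0422, 0.1083, 0.1083, 0.1746, 0.1746, 0.1960, 0.1960]  mean=1.6436  Neff=6.1336  idx=[1, 3, 3, 4, 5, 6, 6]
step 3: w=[0.0779, 0.1418, 0.1418, 0.1418, 0.1656, 0.1656, 0.1656]  mean=1.7416  Neff=6.7283  idx=[1, 2, 3, 4, 5, 6, 6]

resampled_idx = [1, 2, 3, 4, 5, 6, 6]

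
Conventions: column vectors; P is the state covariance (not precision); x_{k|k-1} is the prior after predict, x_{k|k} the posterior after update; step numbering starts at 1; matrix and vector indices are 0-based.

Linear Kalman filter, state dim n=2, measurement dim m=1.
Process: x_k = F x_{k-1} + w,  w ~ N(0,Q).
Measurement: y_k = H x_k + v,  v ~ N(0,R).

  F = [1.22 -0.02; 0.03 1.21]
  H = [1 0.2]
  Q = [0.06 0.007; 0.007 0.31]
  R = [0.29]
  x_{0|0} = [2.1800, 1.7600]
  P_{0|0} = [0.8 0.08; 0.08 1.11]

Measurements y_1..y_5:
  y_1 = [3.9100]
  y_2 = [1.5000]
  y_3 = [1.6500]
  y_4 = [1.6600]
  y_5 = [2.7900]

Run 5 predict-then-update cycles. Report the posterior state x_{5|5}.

step 1: x^-=[2.6244, 2.1950]  P^-=[1.2473 0.1275; 0.1275 1.9417]  S=[1.6659]  K=[0.7640; 0.3096]  nu=[0.8466]  x^+=[3.2712, 2.4571]  P^+=[0.2749 -0.2666; -0.2666 1.7820]
step 2: x^-=[3.9417, 3.0713]  P^-=[0.4829 -0.4195; -0.4195 2.8999]  S=[0.7211]  K=[0.5533; 0.2226]  nu=[-3.0560]  x^+=[2.2509, 2.3910]  P^+=[0.2621 -0.5083; -0.5083 2.8642]
step 3: x^-=[2.6982, 2.9606]  P^-=[0.4761 -0.8027; -0.8027 4.4667]  S=[0.6237]  K=[0.5059; 0.1453]  nu=[-1.6404]  x^+=[1.8683, 2.7223]  P^+=[0.3164 -0.8486; -0.8486 4.4536]
step 4: x^-=[2.2249, 3.3500]  P^-=[0.5742 -1.3414; -1.3414 6.7692]  S=[0.5984]  K=[0.5112; 0.0208]  nu=[-1.2349]  x^+=[1.5936, 3.3243]  P^+=[0.4178 -1.3477; -1.3477 6.7689]
step 5: x^-=[1.8777, 4.0702]  P^-=[0.7503 -2.1302; -2.1302 10.1229]  S=[0.5931]  K=[0.5467; -0.1781]  nu=[0.0982]  x^+=[1.9314, 4.0527]  P^+=[0.5730 -2.0725; -2.0725 10.1041]

x_post = [1.9314, 4.0527]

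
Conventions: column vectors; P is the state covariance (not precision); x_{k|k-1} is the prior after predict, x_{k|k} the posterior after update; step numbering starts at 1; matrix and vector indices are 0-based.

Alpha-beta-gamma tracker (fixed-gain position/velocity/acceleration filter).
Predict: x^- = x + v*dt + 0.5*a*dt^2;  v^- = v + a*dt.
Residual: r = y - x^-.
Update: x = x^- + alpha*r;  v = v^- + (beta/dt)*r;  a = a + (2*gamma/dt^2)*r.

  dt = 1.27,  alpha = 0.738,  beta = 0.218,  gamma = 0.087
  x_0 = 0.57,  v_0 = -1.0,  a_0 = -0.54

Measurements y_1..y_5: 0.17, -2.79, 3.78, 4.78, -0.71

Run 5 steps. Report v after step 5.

v_post = 0.7741

step 1: x_pred=-1.1355  r=1.3055  x^+=-0.1720  v^+=-1.4617  a^+=-0.3992
step 2: x_pred=-2.3503  r=-0.4397  x^+=-2.6748  v^+=-2.0441  a^+=-0.4466
step 3: x_pred=-5.6310  r=9.4110  x^+=1.3143  v^+=-0.9959  a^+=0.5687
step 4: x_pred=0.5082  r=4.2718  x^+=3.6608  v^+=0.4596  a^+=1.0295
step 5: x_pred=5.0747  r=-5.7847  x^+=0.8056  v^+=0.7741  a^+=0.4055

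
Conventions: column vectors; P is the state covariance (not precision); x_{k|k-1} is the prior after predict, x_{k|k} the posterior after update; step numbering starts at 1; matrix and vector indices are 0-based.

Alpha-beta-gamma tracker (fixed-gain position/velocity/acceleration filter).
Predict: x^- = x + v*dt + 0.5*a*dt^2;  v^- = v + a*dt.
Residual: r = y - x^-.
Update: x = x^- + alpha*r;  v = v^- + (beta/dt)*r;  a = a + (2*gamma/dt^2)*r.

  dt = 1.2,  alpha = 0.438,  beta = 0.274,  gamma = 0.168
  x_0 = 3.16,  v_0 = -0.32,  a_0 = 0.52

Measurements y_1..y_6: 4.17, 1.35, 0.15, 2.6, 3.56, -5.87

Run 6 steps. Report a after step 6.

step 1: x_pred=3.1504  r=1.0196  x^+=3.5970  v^+=0.5368  a^+=0.7579
step 2: x_pred=4.7868  r=-3.4368  x^+=3.2815  v^+=0.6615  a^+=-0.0440
step 3: x_pred=4.0437  r=-3.8937  x^+=2.3382  v^+=-0.2803  a^+=-0.9525
step 4: x_pred=1.3160  r=1.2840  x^+=1.8784  v^+=-1.1302  a^+=-0.6529
step 5: x_pred=0.0520  r=3.5080  x^+=1.5885  v^+=-1.1128  a^+=0.1656
step 6: x_pred=0.3724  r=-6.2424  x^+=-2.3618  v^+=-2.3394  a^+=-1.2910

a_post = -1.2910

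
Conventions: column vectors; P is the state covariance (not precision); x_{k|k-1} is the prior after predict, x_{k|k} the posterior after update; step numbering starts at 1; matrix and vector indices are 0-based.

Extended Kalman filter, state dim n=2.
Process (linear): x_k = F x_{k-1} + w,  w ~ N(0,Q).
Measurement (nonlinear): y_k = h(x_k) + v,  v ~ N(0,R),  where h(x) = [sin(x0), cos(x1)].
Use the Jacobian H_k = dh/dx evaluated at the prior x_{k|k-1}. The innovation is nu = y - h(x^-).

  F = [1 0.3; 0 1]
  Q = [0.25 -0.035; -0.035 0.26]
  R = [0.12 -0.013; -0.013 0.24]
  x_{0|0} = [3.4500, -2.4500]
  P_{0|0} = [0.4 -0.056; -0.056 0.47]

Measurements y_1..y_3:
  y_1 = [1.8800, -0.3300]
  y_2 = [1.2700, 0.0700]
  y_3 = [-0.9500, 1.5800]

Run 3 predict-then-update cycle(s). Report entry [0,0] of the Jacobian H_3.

step 1: x^-=[2.7150, -2.4500]  P^-=[0.6587 0.0500; 0.0500 0.7300]  H_jac=[-0.9104 0.0000; 0.0000 0.6378]  S=[0.6659 -0.0420; -0.0420 0.5369]  K=[-0.9012 -0.0112; -0.0137 0.8660]  nu=[1.4662, 0.4402]  x^+=[1.3887, -2.0888]  P^+=[0.1186 0.0142; 0.0142 0.3262]
step 2: x^-=[0.7621, -2.0888]  P^-=[0.4065 0.0770; 0.0770 0.5862]  H_jac=[0.7234 0.0000; 0.0000 0.8688]  S=[0.3327 0.0354; 0.0354 0.6825]  K=[0.8782 0.0525; 0.0885 0.7416]  nu=[0.5796, 0.5652]  x^+=[1.3007, -1.6184]  P^+=[0.1447 0.0014; 0.0014 0.2035]
step 3: x^-=[0.8152, -1.6184]  P^-=[0.4139 0.0274; 0.0274 0.4635]  H_jac=[0.6857 0.0000; 0.0000 0.9989]  S=[0.3146 0.0058; 0.0058 0.7025]  K=[0.9015 0.0316; 0.0477 0.6587]  nu=[-1.6779, 1.6275]  x^+=[-0.6460, -0.6262]  P^+=[0.1572 -0.0041; -0.0041 0.1577]

H_jac[0,0] = 0.6857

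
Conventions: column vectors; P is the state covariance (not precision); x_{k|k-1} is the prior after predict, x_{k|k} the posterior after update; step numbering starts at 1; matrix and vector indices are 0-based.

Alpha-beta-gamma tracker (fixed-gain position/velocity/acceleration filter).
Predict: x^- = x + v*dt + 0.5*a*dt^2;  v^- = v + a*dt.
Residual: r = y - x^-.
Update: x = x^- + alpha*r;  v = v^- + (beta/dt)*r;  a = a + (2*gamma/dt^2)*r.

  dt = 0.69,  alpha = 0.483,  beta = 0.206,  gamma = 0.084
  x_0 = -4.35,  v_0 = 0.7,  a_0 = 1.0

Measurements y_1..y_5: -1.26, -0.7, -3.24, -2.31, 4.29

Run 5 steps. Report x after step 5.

x_post = 2.3691

step 1: x_pred=-3.6289  r=2.3689  x^+=-2.4847  v^+=2.0973  a^+=1.8359
step 2: x_pred=-0.6006  r=-0.0994  x^+=-0.6486  v^+=3.3344  a^+=1.8008
step 3: x_pred=2.0808  r=-5.3208  x^+=-0.4892  v^+=2.9884  a^+=-0.0767
step 4: x_pred=1.5546  r=-3.8646  x^+=-0.3120  v^+=1.7817  a^+=-1.4404
step 5: x_pred=0.5745  r=3.7155  x^+=2.3691  v^+=1.8971  a^+=-0.1293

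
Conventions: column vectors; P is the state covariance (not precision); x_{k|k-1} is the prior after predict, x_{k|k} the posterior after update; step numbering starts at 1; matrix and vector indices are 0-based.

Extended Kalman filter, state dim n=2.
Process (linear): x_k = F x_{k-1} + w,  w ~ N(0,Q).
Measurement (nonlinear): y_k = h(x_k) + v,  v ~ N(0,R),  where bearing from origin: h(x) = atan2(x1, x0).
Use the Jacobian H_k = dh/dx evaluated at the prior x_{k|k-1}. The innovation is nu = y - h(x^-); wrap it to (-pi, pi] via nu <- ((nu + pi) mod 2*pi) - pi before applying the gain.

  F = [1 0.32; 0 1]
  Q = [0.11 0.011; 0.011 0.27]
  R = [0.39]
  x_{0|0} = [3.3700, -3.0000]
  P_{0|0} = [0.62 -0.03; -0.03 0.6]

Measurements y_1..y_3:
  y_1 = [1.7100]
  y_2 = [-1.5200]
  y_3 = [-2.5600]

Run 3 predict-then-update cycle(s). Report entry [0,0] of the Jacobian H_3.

H_jac[0,0] = 0.2843

step 1: x^-=[2.4100, -3.0000]  P^-=[0.7722 0.1730; 0.1730 0.8700]  H_jac=[0.2026 0.1627]  S=[0.4561]  K=[0.4047; 0.3872]  nu=[2.6040]  x^+=[3.4639, -1.9916]  P^+=[0.6975 0.1015; 0.1015 0.8016]
step 2: x^-=[2.8265, -1.9916]  P^-=[0.9546 0.3690; 0.3690 1.0716]  H_jac=[0.1666 0.2364]  S=[0.5054]  K=[0.4872; 0.6228]  nu=[-0.9062]  x^+=[2.3850, -2.5560]  P^+=[0.8346 0.2156; 0.2156 0.8755]
step 3: x^-=[1.5671, -2.5560]  P^-=[1.1723 0.5068; 0.5068 1.1455]  H_jac=[0.2843 0.1743]  S=[0.5698]  K=[0.7400; 0.6033]  nu=[-1.5392]  x^+=[0.4281, -3.4847]  P^+=[0.8602 0.2524; 0.2524 0.9381]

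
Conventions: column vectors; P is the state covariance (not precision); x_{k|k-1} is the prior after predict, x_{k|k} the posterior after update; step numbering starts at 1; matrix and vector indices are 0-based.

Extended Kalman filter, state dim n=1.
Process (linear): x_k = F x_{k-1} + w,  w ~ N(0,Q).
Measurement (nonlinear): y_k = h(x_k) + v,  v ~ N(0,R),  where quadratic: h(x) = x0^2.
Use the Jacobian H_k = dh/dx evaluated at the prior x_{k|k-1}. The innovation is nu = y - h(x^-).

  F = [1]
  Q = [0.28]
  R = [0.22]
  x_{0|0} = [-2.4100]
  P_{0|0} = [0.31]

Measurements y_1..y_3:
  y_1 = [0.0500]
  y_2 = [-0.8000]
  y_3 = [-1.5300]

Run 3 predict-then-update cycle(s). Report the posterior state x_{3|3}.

step 1: x^-=[-2.4100]  P^-=[0.5900]  H_jac=[-4.8200]  S=[13.9271]  K=[-0.2042]  nu=[-5.7581]  x^+=[-1.2342]  P^+=[0.0093]
step 2: x^-=[-1.2342]  P^-=[0.2893]  H_jac=[-2.4685]  S=[1.9830]  K=[-0.3602]  nu=[-2.3234]  x^+=[-0.3975]  P^+=[0.0321]
step 3: x^-=[-0.3975]  P^-=[0.3121]  H_jac=[-0.7949]  S=[0.4172]  K=[-0.5946]  nu=[-1.6880]  x^+=[0.6063]  P^+=[0.1646]

x_post = [0.6063]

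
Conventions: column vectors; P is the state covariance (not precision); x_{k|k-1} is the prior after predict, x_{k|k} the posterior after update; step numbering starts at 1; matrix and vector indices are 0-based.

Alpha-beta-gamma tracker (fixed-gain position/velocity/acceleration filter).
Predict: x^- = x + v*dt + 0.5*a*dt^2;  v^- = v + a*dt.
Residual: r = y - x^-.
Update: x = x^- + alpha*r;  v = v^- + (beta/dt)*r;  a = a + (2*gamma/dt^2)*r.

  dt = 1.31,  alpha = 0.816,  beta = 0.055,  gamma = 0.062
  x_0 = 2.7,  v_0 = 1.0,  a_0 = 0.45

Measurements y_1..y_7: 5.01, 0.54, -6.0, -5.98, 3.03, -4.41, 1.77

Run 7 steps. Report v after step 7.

v_post = -1.8121

step 1: x_pred=4.3961  r=0.6139  x^+=4.8970  v^+=1.6153  a^+=0.4944
step 2: x_pred=7.4372  r=-6.8972  x^+=1.8091  v^+=1.9733  a^+=-0.0040
step 3: x_pred=4.3907  r=-10.3907  x^+=-4.0881  v^+=1.5318  a^+=-0.7548
step 4: x_pred=-2.7291  r=-3.2509  x^+=-5.3818  v^+=0.4065  a^+=-0.9897
step 5: x_pred=-5.6985  r=8.7285  x^+=1.4239  v^+=-0.5236  a^+=-0.3590
step 6: x_pred=0.4300  r=-4.8400  x^+=-3.5194  v^+=-1.1971  a^+=-0.7087
step 7: x_pred=-5.6957  r=7.4657  x^+=0.3963  v^+=-1.8121  a^+=-0.1693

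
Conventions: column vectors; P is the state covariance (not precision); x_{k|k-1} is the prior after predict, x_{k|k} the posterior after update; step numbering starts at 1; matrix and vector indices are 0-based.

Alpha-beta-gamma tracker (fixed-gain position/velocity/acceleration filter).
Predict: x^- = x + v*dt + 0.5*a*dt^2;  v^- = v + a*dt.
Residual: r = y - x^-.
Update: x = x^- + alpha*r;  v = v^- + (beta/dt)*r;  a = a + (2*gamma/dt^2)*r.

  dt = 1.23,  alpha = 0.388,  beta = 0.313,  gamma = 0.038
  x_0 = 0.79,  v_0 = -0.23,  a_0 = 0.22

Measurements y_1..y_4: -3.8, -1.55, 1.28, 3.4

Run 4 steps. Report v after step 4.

v_post = 1.6960

step 1: x_pred=0.6735  r=-4.4735  x^+=-1.0622  v^+=-1.0978  a^+=-0.0047
step 2: x_pred=-2.4161  r=0.8661  x^+=-2.0800  v^+=-0.8832  a^+=0.0388
step 3: x_pred=-3.1370  r=4.4170  x^+=-1.4232  v^+=0.2885  a^+=0.2607
step 4: x_pred=-0.8712  r=4.2712  x^+=0.7860  v^+=1.6960  a^+=0.4752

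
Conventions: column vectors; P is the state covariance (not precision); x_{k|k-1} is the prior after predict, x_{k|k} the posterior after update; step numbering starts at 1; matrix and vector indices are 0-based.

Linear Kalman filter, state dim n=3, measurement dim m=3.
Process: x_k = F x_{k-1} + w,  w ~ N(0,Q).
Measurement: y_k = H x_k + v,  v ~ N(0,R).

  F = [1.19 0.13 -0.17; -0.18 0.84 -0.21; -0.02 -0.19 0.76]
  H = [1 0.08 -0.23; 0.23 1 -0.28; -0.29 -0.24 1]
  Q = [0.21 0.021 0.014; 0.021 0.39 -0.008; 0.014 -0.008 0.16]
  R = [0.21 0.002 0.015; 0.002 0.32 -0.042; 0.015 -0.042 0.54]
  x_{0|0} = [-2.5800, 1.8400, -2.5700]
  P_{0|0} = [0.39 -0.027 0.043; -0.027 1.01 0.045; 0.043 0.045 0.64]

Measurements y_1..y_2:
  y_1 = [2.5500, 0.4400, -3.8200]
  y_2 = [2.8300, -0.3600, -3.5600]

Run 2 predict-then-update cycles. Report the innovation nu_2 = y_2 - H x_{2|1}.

step 1: x^-=[-2.3941, 2.5497, -2.2512]  P^-=[0.7701 0.0272 -0.0518; 0.0272 1.1391 -0.2456; -0.0518 -0.2456 0.5518]  S=[1.0538 0.4127 -0.4527; 0.4127 1.6997 -0.8088; -0.4527 -0.8088 1.3739]  K=[0.7722 -0.0489 0.0206; -0.1204 0.7531 0.0202; 0.0147 -0.0374 0.4383]  nu=[4.2223, -2.1894, -1.6512]  x^+=[0.9394, 0.3591, -2.8309]  P^+=[0.1811 -0.0375 0.0683; -0.0375 0.2564 0.0282; 0.0683 0.0282 0.2650]
step 2: x^-=[1.6459, 0.7270, -2.2385]  P^-=[0.4379 -0.0367 0.0434; -0.0367 0.5951 -0.0812; 0.0434 -0.0812 0.3119]  S=[0.6454 0.1391 -0.1502; 0.1391 0.9857 -0.3618; -0.1502 -0.3618 0.9317]  K=[0.6696 -0.0370 0.0133; -0.0899 0.6315 0.0018; 0.0324 -0.0442 0.3302]  nu=[0.6111, -2.0924, -0.6697]  x^+=[2.1235, -0.6505, -2.3474]  P^+=[0.1563 -0.0311 0.0566; -0.0311 0.2133 0.0152; 0.0566 0.0152 0.2008]

innov = [0.6111, -2.0924, -0.6697]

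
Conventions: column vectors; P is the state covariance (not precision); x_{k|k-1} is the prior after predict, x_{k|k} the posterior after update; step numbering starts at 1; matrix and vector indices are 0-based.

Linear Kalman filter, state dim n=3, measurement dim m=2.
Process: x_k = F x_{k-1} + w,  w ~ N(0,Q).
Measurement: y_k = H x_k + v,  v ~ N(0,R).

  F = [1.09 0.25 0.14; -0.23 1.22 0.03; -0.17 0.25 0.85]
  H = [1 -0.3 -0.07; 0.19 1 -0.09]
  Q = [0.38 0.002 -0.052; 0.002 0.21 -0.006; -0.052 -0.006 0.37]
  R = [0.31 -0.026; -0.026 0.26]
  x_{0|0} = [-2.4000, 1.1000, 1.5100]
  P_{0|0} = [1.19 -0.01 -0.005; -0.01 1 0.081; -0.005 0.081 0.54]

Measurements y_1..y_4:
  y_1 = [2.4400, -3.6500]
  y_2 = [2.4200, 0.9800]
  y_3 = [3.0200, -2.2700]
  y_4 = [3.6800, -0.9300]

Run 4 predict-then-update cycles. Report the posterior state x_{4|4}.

x_post = [2.7077, -2.1939, -1.0963]

step 1: x^-=[-2.1296, 1.9393, 1.9665]  P^-=[1.8656 0.0127 -0.1325; 0.0127 1.7734 0.4476; -0.1325 0.4476 0.8938]  S=[2.3694 -0.1916; -0.1916 2.0368]  K=[0.8109 0.2624; -0.1648 0.8366; -0.1264 0.1560]  nu=[5.2890, -5.0077]  x^+=[0.8455, -3.1217, 0.5169]  P^+=[0.2489 0.0039 0.0448; 0.0039 0.2307 0.1072; 0.0448 0.1072 0.7988]
step 2: x^-=[0.2136, -3.9875, -0.4848]  P^-=[0.7291 0.0374 0.0793; 0.0374 0.5723 0.1964; 0.0793 0.1964 1.0010]  S=[1.0702 -0.0342; -0.0342 0.8429]  K=[0.6729 0.2276; -0.1172 0.6617; -0.0419 0.1423]  nu=[0.9763, 4.8833]  x^+=[1.9818, -0.8706, 0.1692]  P^+=[0.2114 0.0092 0.0851; 0.0092 0.1833 0.1103; 0.0851 0.1103 0.9817]
step 3: x^-=[1.9662, -1.5129, -0.4107]  P^-=[0.7005 0.0404 0.1433; 0.0404 0.4966 0.1789; 0.1433 0.1789 1.1183]  S=[1.0239 -0.0192; -0.0192 0.7692]  K=[0.6668 0.2255; -0.1064 0.6320; 0.0137 0.1374]  nu=[0.5712, -1.1677]  x^+=[2.0838, -2.3116, -0.5634]  P^+=[0.2120 0.0111 0.1120; 0.0111 0.1752 0.1134; 0.1120 0.1134 1.1037]
step 4: x^-=[1.6145, -3.3163, -1.4110]  P^-=[0.7126 0.0413 0.1827; 0.0413 0.4835 0.1770; 0.1827 0.1770 1.1994]  S=[1.0291 -0.0156; -0.0156 0.7565]  K=[0.6714 0.2257; -0.1033 0.6263; 0.0465 0.1381]  nu=[0.9718, 1.9526]  x^+=[2.7077, -2.1939, -1.0963]  P^+=[0.2149 0.0120 0.1286; 0.0120 0.1737 0.1167; 0.1286 0.1167 1.1829]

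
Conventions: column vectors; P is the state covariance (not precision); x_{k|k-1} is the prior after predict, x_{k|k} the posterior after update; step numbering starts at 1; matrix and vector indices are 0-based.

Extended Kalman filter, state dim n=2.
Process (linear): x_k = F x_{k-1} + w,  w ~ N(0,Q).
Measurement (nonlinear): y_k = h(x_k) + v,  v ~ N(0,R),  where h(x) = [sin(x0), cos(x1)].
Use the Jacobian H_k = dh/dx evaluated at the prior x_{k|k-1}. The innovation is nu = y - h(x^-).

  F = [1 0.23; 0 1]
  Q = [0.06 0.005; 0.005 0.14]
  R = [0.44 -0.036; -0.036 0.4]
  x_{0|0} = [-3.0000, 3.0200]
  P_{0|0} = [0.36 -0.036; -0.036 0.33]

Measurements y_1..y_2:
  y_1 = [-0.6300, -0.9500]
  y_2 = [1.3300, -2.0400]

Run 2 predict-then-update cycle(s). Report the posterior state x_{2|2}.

x_post = [-1.8159, 3.1109]

step 1: x^-=[-2.3054, 3.0200]  P^-=[0.4209 0.0449; 0.0449 0.4700]  H_jac=[-0.6703 0.0000; 0.0000 -0.1213]  S=[0.6291 -0.0323; -0.0323 0.4069]  K=[-0.4510 -0.0492; -0.0553 -0.1445]  nu=[0.1121, 0.0426]  x^+=[-2.3581, 3.0076]  P^+=[0.2934 0.0285; 0.0285 0.4601]
step 2: x^-=[-1.6663, 3.0076]  P^-=[0.3909 0.1393; 0.1393 0.6001]  H_jac=[-0.0954 0.0000; 0.0000 -0.1335]  S=[0.4436 -0.0342; -0.0342 0.4107]  K=[-0.0881 -0.0526; -0.0453 -0.1989]  nu=[2.3254, -1.0490]  x^+=[-1.8159, 3.1109]  P^+=[0.3866 0.1340; 0.1340 0.5836]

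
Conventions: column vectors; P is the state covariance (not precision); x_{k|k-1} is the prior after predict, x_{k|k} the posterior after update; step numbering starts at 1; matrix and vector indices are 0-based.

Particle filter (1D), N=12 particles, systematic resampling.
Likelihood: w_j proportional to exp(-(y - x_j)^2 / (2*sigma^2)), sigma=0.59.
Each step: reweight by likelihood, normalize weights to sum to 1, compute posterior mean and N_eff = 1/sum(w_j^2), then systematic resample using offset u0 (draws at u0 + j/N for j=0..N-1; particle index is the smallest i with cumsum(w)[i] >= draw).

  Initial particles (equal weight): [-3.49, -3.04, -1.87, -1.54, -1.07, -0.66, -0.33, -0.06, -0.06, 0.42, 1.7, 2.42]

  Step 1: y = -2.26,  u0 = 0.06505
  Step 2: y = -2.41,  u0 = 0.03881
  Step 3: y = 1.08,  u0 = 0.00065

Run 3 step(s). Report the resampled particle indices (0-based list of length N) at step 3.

step 1: w=[0.0577, 0.2116, 0.4075, 0.2408, 0.0663, 0.0128, 0.0024, 0.0005, 0.0005, 0.0000, 0.0000, 0.0000]  mean=-2.0575  Neff=3.6149  idx=[1, 1, 1, 2, 2, 2, 2, 2, 3, 3, 3, 4]
step 2: w=[0.0931, 0.0931, 0.0931, 0.1083, 0.1083, 0.1083, 0.1083, 0.1083, 0.0555, 0.0555, 0.0555, 0.0125]  mean=-2.1319  Neff=10.6290  idx=[0, 1, 2, 3, 3, 4, 5, 6, 6, 7, 8, 10]
step 3: w=[0.0000, 0.0000, 0.0000, 0.0285, 0.0285, 0.0285, 0.0285, 0.0285, 0.0285, 0.0285, 0.4001, 0.4001]  mean=-1.6059  Neff=3.0689  idx=[3, 5, 8, 10, 10, 10, 10, 10, 11, 11, 11, 11]

resampled_idx = [3, 5, 8, 10, 10, 10, 10, 10, 11, 11, 11, 11]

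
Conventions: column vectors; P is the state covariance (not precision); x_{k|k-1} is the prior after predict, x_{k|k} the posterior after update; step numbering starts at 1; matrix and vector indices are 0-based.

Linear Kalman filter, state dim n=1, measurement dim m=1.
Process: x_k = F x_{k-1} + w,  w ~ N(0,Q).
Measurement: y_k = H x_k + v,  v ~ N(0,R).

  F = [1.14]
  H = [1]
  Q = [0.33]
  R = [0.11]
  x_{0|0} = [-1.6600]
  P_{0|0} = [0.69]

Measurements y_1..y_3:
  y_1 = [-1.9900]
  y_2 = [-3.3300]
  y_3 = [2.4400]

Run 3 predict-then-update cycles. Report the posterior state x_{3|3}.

x_post = [1.2515]

step 1: x^-=[-1.8924]  P^-=[1.2267]  S=[1.3367]  K=[0.9177]  nu=[-0.0976]  x^+=[-1.9820]  P^+=[0.1009]
step 2: x^-=[-2.2594]  P^-=[0.4612]  S=[0.5712]  K=[0.8074]  nu=[-1.0706]  x^+=[-3.1238]  P^+=[0.0888]
step 3: x^-=[-3.5612]  P^-=[0.4454]  S=[0.5554]  K=[0.8020]  nu=[6.0012]  x^+=[1.2515]  P^+=[0.0882]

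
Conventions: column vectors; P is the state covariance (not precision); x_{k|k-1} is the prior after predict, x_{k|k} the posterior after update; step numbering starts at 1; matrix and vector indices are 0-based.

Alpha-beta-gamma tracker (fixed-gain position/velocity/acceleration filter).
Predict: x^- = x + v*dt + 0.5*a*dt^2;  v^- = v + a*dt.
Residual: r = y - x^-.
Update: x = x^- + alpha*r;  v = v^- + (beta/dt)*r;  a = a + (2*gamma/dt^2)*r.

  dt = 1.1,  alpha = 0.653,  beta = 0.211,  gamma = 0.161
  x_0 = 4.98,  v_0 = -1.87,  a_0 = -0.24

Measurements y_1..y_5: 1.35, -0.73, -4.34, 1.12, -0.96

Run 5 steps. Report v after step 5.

v_post = 0.6064

step 1: x_pred=2.7778  r=-1.4278  x^+=1.8454  v^+=-2.4079  a^+=-0.6200
step 2: x_pred=-1.1783  r=0.4483  x^+=-0.8856  v^+=-3.0038  a^+=-0.5007
step 3: x_pred=-4.4927  r=0.1527  x^+=-4.3930  v^+=-3.5253  a^+=-0.4600
step 4: x_pred=-8.5491  r=9.6691  x^+=-2.2352  v^+=-2.1766  a^+=2.1131
step 5: x_pred=-3.3510  r=2.3910  x^+=-1.7897  v^+=0.6064  a^+=2.7494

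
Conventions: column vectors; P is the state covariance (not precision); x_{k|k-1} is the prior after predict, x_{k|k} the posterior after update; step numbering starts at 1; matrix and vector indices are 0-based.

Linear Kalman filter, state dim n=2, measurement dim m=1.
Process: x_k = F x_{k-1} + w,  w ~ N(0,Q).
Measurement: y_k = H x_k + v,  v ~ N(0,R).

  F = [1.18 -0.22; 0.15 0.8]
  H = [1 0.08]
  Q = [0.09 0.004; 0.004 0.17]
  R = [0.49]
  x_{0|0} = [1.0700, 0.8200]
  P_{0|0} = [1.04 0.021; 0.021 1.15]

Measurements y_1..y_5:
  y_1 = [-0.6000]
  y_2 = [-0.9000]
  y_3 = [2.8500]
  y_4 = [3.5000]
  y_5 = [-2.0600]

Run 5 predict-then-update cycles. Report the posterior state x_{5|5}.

x_post = [0.3061, 0.7272]

step 1: x^-=[1.0822, 0.8165]  P^-=[1.5829 0.0048; 0.0048 0.9344]  S=[2.0796]  K=[0.7613; 0.0383]  nu=[-1.7475]  x^+=[-0.2482, 0.7496]  P^+=[0.3775 -0.0558; -0.0558 0.9314]
step 2: x^-=[-0.4578, 0.5625]  P^-=[0.6897 -0.1439; -0.1439 0.7612]  S=[1.1615]  K=[0.5839; -0.0715]  nu=[-0.4872]  x^+=[-0.7423, 0.5973]  P^+=[0.2937 -0.0954; -0.0954 0.7553]
step 3: x^-=[-1.0073, 0.3665]  P^-=[0.5851 -0.1639; -0.1639 0.6371]  S=[1.0529]  K=[0.5432; -0.1072]  nu=[3.8280]  x^+=[1.0721, -0.0440]  P^+=[0.2744 -0.1025; -0.1025 0.6250]
step 4: x^-=[1.2748, 0.1256]  P^-=[0.5555 -0.1508; -0.1508 0.5515]  S=[1.0249]  K=[0.5302; -0.1041]  nu=[2.2151]  x^+=[2.4494, -0.1051]  P^+=[0.2674 -0.0943; -0.0943 0.5404]
step 5: x^-=[2.9134, 0.2834]  P^-=[0.5374 -0.1297; -0.1297 0.4993]  S=[1.0098]  K=[0.5219; -0.0888]  nu=[-4.9961]  x^+=[0.3061, 0.7272]  P^+=[0.2623 -0.0828; -0.0828 0.4913]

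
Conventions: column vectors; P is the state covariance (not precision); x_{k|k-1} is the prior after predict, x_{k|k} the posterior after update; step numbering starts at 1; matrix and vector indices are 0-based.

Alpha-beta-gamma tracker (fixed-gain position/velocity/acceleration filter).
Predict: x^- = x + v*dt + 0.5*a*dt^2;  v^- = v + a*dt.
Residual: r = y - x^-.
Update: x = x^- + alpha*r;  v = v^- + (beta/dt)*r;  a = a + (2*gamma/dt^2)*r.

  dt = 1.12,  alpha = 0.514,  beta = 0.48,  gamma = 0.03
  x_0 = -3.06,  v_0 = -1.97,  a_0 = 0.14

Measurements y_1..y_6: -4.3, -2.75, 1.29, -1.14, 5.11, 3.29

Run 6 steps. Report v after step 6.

step 1: x_pred=-5.1786  r=0.8786  x^+=-4.7270  v^+=-1.4367  a^+=0.1820
step 2: x_pred=-6.2219  r=3.4719  x^+=-4.4373  v^+=0.2552  a^+=0.3481
step 3: x_pred=-3.9332  r=5.2232  x^+=-1.2485  v^+=2.8836  a^+=0.5979
step 4: x_pred=2.3561  r=-3.4961  x^+=0.5591  v^+=2.0549  a^+=0.4307
step 5: x_pred=3.1307  r=1.9793  x^+=4.1481  v^+=3.3855  a^+=0.5254
step 6: x_pred=8.2694  r=-4.9794  x^+=5.7100  v^+=1.8399  a^+=0.2872

v_post = 1.8399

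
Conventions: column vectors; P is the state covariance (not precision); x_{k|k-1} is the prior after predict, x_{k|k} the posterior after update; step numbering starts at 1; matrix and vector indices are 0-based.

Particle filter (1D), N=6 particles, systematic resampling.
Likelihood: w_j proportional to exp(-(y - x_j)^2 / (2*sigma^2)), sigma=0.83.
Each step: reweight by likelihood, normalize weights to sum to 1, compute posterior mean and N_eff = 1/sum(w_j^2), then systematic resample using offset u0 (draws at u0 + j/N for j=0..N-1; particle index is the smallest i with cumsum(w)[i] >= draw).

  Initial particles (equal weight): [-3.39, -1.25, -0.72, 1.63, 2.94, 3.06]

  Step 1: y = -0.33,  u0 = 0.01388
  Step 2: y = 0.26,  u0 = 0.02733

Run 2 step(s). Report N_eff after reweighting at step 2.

N_eff = 5.0068

step 1: w=[0.0007, 0.3607, 0.5971, 0.0410, 0.0003, 0.0002]  mean=-0.8151  Neff=2.0480  idx=[1, 1, 1, 2, 2, 2]
step 2: w=[0.0924, 0.0924, 0.0924, 0.2409, 0.2409, 0.2409]  mean=-0.8670  Neff=5.0068  idx=[0, 2, 3, 4, 4, 5]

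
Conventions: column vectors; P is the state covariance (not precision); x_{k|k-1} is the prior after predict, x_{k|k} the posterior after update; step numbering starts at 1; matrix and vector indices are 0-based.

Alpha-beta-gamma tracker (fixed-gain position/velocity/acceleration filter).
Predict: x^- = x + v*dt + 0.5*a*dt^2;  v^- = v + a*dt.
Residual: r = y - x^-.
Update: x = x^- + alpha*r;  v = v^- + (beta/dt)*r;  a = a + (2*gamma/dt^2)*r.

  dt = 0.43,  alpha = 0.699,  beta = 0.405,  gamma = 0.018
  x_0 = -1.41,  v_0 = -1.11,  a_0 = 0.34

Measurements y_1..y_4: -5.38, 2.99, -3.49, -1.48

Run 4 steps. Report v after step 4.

v_post = 0.1089

step 1: x_pred=-1.8559  r=-3.5241  x^+=-4.3192  v^+=-4.2830  a^+=-0.3461
step 2: x_pred=-6.1929  r=9.1829  x^+=0.2259  v^+=4.2172  a^+=1.4418
step 3: x_pred=2.1726  r=-5.6626  x^+=-1.7856  v^+=-0.4963  a^+=0.3393
step 4: x_pred=-1.9676  r=0.4876  x^+=-1.6268  v^+=0.1089  a^+=0.4342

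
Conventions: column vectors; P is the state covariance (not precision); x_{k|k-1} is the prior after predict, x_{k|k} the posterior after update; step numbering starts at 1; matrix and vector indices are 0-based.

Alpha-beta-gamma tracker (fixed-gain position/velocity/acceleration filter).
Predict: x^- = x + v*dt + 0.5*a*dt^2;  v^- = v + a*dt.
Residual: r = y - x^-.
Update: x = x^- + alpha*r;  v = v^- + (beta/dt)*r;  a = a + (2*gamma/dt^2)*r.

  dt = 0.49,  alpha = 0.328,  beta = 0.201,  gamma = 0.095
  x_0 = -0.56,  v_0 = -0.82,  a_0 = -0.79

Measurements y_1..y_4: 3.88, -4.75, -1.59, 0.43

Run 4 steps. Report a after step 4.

a_post = -0.2686

step 1: x_pred=-1.0566  r=4.9366  x^+=0.5626  v^+=0.8179  a^+=3.1165
step 2: x_pred=1.3375  r=-6.0875  x^+=-0.6592  v^+=-0.1521  a^+=-1.7007
step 3: x_pred=-0.9379  r=-0.6521  x^+=-1.1518  v^+=-1.2529  a^+=-2.2168
step 4: x_pred=-2.0318  r=2.4618  x^+=-1.2244  v^+=-1.3293  a^+=-0.2686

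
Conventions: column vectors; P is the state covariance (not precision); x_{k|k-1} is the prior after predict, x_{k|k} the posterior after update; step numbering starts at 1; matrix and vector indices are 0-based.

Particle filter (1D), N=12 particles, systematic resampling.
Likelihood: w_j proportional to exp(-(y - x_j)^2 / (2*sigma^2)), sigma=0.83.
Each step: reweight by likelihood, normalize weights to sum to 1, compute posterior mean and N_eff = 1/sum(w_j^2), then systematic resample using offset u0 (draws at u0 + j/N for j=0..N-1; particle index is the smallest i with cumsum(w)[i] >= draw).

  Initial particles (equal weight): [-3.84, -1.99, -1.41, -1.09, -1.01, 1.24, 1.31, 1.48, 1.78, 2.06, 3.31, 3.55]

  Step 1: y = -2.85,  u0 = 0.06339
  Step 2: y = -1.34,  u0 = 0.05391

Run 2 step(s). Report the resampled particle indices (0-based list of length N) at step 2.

step 1: w=[0.3298, 0.3927, 0.1491, 0.0709, 0.0575, 0.0000, 0.0000, 0.0000, 0.0000, 0.0000, 0.0000, 0.0000]  mean=-2.3933  Neff=3.4072  idx=[0, 0, 0, 0, 1, 1, 1, 1, 2, 2, 3, 4]
step 2: w=[0.0016, 0.0016, 0.0016, 0.0016, 0.1073, 0.1073, 0.1073, 0.1073, 0.1453, 0.1453, 0.1393, 0.1347]  mean=-1.5756  Neff=7.9476  idx=[4, 5, 5, 6, 7, 8, 8, 9, 9, 10, 11, 11]

resampled_idx = [4, 5, 5, 6, 7, 8, 8, 9, 9, 10, 11, 11]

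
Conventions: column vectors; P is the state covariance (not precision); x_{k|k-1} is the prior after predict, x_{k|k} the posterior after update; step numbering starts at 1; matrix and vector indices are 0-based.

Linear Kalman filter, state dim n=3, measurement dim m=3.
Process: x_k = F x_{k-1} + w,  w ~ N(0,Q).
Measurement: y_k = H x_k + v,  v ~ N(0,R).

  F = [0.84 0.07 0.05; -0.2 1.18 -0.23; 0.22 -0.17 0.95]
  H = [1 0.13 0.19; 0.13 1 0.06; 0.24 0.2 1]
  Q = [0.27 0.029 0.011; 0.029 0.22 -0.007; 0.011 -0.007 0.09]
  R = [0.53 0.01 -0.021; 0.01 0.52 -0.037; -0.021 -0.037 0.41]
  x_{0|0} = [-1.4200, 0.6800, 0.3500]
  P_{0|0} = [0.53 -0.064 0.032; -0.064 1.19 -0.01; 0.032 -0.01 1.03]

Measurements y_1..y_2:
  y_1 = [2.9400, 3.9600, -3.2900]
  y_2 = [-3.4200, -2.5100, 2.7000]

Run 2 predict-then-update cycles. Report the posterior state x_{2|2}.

step 1: x^-=[-1.1277, 1.0059, -0.0955]  P^-=[0.6475 -0.0431 0.1772; -0.0431 1.9912 -0.5322; 0.1772 -0.5322 1.1010]  S=[1.2807 0.2315 0.4812; 0.2315 2.4538 -0.0769; 0.4812 -0.0769 1.4960]  K=[0.5133 -0.0258 0.0501; -0.0387 0.7985 -0.0429; 0.0221 -0.1614 0.6778]  nu=[3.9551, 3.1064, -3.1250]  x^+=[0.6658, 3.4675, -2.6276]  P^+=[0.2858 -0.0443 -0.0490; -0.0443 0.4295 -0.1216; -0.0490 -0.1216 0.3195]
step 2: x^-=[0.6706, 4.5629, -2.9392]  P^-=[0.4644 -0.0258 0.0328; -0.0258 0.9287 -0.3178; 0.0328 -0.3178 0.4267]  S=[1.0156 0.1096 0.1706; 0.1096 1.4138 -0.1349; 0.1706 -0.1349 0.7867]  K=[0.4469 -0.0012 0.0797; -0.0245 0.6371 -0.0612; 0.0151 -0.1628 0.4404]  nu=[-4.1254, -6.9837, 4.5657]  x^+=[-0.8005, -0.0648, 0.1464]  P^+=[0.2445 -0.0291 -0.0295; -0.0291 0.3437 -0.1099; -0.0295 -0.1099 0.2153]

x_post = [-0.8005, -0.0648, 0.1464]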